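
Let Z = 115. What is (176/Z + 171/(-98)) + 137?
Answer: 1541573/11270 ≈ 136.79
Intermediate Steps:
(176/Z + 171/(-98)) + 137 = (176/115 + 171/(-98)) + 137 = (176*(1/115) + 171*(-1/98)) + 137 = (176/115 - 171/98) + 137 = -2417/11270 + 137 = 1541573/11270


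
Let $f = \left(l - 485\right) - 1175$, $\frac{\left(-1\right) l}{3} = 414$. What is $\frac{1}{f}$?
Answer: $- \frac{1}{2902} \approx -0.00034459$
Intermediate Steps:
$l = -1242$ ($l = \left(-3\right) 414 = -1242$)
$f = -2902$ ($f = \left(-1242 - 485\right) - 1175 = -1727 - 1175 = -2902$)
$\frac{1}{f} = \frac{1}{-2902} = - \frac{1}{2902}$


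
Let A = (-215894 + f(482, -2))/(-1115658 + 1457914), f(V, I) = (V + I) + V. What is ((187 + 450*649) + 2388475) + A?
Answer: 229372387835/85564 ≈ 2.6807e+6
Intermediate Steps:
f(V, I) = I + 2*V (f(V, I) = (I + V) + V = I + 2*V)
A = -53733/85564 (A = (-215894 + (-2 + 2*482))/(-1115658 + 1457914) = (-215894 + (-2 + 964))/342256 = (-215894 + 962)*(1/342256) = -214932*1/342256 = -53733/85564 ≈ -0.62799)
((187 + 450*649) + 2388475) + A = ((187 + 450*649) + 2388475) - 53733/85564 = ((187 + 292050) + 2388475) - 53733/85564 = (292237 + 2388475) - 53733/85564 = 2680712 - 53733/85564 = 229372387835/85564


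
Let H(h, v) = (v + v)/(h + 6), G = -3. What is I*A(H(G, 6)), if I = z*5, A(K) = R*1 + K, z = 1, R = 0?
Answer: 20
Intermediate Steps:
H(h, v) = 2*v/(6 + h) (H(h, v) = (2*v)/(6 + h) = 2*v/(6 + h))
A(K) = K (A(K) = 0*1 + K = 0 + K = K)
I = 5 (I = 1*5 = 5)
I*A(H(G, 6)) = 5*(2*6/(6 - 3)) = 5*(2*6/3) = 5*(2*6*(1/3)) = 5*4 = 20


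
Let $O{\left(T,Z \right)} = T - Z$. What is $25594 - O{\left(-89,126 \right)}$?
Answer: $25809$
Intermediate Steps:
$25594 - O{\left(-89,126 \right)} = 25594 - \left(-89 - 126\right) = 25594 - -215 = 25594 + 215 = 25809$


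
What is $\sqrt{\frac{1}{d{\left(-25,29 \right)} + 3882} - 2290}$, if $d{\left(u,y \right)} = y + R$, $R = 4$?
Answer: $\frac{i \sqrt{3899926815}}{1305} \approx 47.854 i$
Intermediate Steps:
$d{\left(u,y \right)} = 4 + y$ ($d{\left(u,y \right)} = y + 4 = 4 + y$)
$\sqrt{\frac{1}{d{\left(-25,29 \right)} + 3882} - 2290} = \sqrt{\frac{1}{\left(4 + 29\right) + 3882} - 2290} = \sqrt{\frac{1}{33 + 3882} - 2290} = \sqrt{\frac{1}{3915} - 2290} = \sqrt{- \frac{8965349}{3915}} = \frac{i \sqrt{3899926815}}{1305}$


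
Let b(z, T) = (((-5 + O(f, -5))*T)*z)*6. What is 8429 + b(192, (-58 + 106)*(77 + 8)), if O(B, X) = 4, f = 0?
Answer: -4691731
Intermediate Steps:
b(z, T) = -6*T*z (b(z, T) = (((-5 + 4)*T)*z)*6 = ((-T)*z)*6 = -T*z*6 = -6*T*z)
8429 + b(192, (-58 + 106)*(77 + 8)) = 8429 - 6*(-58 + 106)*(77 + 8)*192 = 8429 - 6*48*85*192 = 8429 - 6*4080*192 = 8429 - 4700160 = -4691731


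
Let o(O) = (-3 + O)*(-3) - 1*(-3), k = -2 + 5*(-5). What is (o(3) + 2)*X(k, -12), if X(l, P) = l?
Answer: -135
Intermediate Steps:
k = -27 (k = -2 - 25 = -27)
o(O) = 12 - 3*O (o(O) = (9 - 3*O) + 3 = 12 - 3*O)
(o(3) + 2)*X(k, -12) = ((12 - 3*3) + 2)*(-27) = ((12 - 9) + 2)*(-27) = (3 + 2)*(-27) = 5*(-27) = -135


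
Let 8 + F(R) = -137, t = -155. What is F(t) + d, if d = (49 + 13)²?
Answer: 3699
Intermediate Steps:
F(R) = -145 (F(R) = -8 - 137 = -145)
d = 3844 (d = 62² = 3844)
F(t) + d = -145 + 3844 = 3699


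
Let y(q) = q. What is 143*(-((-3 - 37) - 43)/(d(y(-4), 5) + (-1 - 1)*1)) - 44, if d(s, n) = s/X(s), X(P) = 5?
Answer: -59961/14 ≈ -4282.9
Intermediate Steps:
d(s, n) = s/5
143*(-((-3 - 37) - 43)/(d(y(-4), 5) + (-1 - 1)*1)) - 44 = 143*(-((-3 - 37) - 43)/((⅕)*(-4) + (-1 - 1)*1)) - 44 = 143*(-(-40 - 43)/(-⅘ - 2*1)) - 44 = 143*(-(-83)/(-⅘ - 2)) - 44 = 143*(-(-83)/(-14/5)) - 44 = 143*(-(-83)*(-5)/14) - 44 = 143*(-1*415/14) - 44 = 143*(-415/14) - 44 = -59345/14 - 44 = -59961/14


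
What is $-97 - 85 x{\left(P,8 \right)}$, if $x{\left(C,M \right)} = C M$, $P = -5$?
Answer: $3303$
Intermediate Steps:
$-97 - 85 x{\left(P,8 \right)} = -97 - 85 \left(\left(-5\right) 8\right) = -97 - -3400 = -97 + 3400 = 3303$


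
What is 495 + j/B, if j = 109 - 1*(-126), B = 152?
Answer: 75475/152 ≈ 496.55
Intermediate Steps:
j = 235 (j = 109 + 126 = 235)
495 + j/B = 495 + 235/152 = 75475/152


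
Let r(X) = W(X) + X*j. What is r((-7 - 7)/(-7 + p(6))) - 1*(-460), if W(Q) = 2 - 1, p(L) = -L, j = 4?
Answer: 6049/13 ≈ 465.31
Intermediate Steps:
W(Q) = 1
r(X) = 1 + 4*X (r(X) = 1 + X*4 = 1 + 4*X)
r((-7 - 7)/(-7 + p(6))) - 1*(-460) = (1 + 4*((-7 - 7)/(-7 - 1*6))) - 1*(-460) = (1 + 4*(-14/(-7 - 6))) + 460 = (1 + 4*(-14/(-13))) + 460 = (1 + 4*(-14*(-1/13))) + 460 = (1 + 4*(14/13)) + 460 = (1 + 56/13) + 460 = 69/13 + 460 = 6049/13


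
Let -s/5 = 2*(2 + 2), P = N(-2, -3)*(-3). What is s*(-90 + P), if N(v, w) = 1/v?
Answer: 3540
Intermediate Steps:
P = 3/2 (P = -3/(-2) = -½*(-3) = 3/2 ≈ 1.5000)
s = -40 (s = -10*(2 + 2) = -10*4 = -5*8 = -40)
s*(-90 + P) = -40*(-90 + 3/2) = -40*(-177/2) = 3540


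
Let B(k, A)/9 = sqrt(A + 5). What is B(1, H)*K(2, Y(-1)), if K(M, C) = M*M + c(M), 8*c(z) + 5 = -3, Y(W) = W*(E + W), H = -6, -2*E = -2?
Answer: 27*I ≈ 27.0*I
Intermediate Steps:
E = 1 (E = -1/2*(-2) = 1)
Y(W) = W*(1 + W)
c(z) = -1 (c(z) = -5/8 + (1/8)*(-3) = -5/8 - 3/8 = -1)
K(M, C) = -1 + M**2 (K(M, C) = M*M - 1 = M**2 - 1 = -1 + M**2)
B(k, A) = 9*sqrt(5 + A) (B(k, A) = 9*sqrt(A + 5) = 9*sqrt(5 + A))
B(1, H)*K(2, Y(-1)) = (9*sqrt(5 - 6))*(-1 + 2**2) = (9*sqrt(-1))*(-1 + 4) = (9*I)*3 = 27*I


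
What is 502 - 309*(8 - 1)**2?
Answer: -14639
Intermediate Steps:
502 - 309*(8 - 1)**2 = 502 - 309*7**2 = 502 - 309*49 = 502 - 15141 = -14639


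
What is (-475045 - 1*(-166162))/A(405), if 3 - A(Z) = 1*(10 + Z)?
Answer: 308883/412 ≈ 749.72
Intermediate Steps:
A(Z) = -7 - Z (A(Z) = 3 - (10 + Z) = 3 + (-10 - Z) = -7 - Z)
(-475045 - 1*(-166162))/A(405) = (-475045 - 1*(-166162))/(-7 - 1*405) = (-475045 + 166162)/(-7 - 405) = -308883/(-412) = -308883*(-1/412) = 308883/412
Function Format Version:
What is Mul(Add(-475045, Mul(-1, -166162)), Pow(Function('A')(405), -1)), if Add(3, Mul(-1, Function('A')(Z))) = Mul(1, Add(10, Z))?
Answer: Rational(308883, 412) ≈ 749.72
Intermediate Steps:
Function('A')(Z) = Add(-7, Mul(-1, Z)) (Function('A')(Z) = Add(3, Mul(-1, Mul(1, Add(10, Z)))) = Add(3, Mul(-1, Add(10, Z))) = Add(3, Add(-10, Mul(-1, Z))) = Add(-7, Mul(-1, Z)))
Mul(Add(-475045, Mul(-1, -166162)), Pow(Function('A')(405), -1)) = Mul(Add(-475045, Mul(-1, -166162)), Pow(Add(-7, Mul(-1, 405)), -1)) = Mul(Add(-475045, 166162), Pow(Add(-7, -405), -1)) = Mul(-308883, Pow(-412, -1)) = Mul(-308883, Rational(-1, 412)) = Rational(308883, 412)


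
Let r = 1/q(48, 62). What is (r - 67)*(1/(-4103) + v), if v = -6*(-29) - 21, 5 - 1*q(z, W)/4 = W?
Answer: -4795129483/467742 ≈ -10252.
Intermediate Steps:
q(z, W) = 20 - 4*W
r = -1/228 (r = 1/(20 - 4*62) = 1/(20 - 248) = 1/(-228) = -1/228 ≈ -0.0043860)
v = 153 (v = 174 - 21 = 153)
(r - 67)*(1/(-4103) + v) = (-1/228 - 67)*(1/(-4103) + 153) = -15277*(-1/4103 + 153)/228 = -15277/228*627758/4103 = -4795129483/467742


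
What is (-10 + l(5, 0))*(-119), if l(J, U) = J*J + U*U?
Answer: -1785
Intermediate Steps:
l(J, U) = J**2 + U**2
(-10 + l(5, 0))*(-119) = (-10 + (5**2 + 0**2))*(-119) = (-10 + (25 + 0))*(-119) = (-10 + 25)*(-119) = 15*(-119) = -1785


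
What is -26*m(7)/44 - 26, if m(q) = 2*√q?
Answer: -26 - 13*√7/11 ≈ -29.127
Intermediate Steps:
-26*m(7)/44 - 26 = -26*2*√7/44 - 26 = -13*√7/11 - 26 = -26 - 13*√7/11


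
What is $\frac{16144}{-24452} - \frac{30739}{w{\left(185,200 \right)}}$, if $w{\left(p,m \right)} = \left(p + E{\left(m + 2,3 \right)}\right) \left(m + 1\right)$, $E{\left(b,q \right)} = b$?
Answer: $- \frac{501855839}{475511931} \approx -1.0554$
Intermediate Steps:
$w{\left(p,m \right)} = \left(1 + m\right) \left(2 + m + p\right)$ ($w{\left(p,m \right)} = \left(p + \left(m + 2\right)\right) \left(m + 1\right) = \left(p + \left(2 + m\right)\right) \left(1 + m\right) = \left(2 + m + p\right) \left(1 + m\right) = \left(1 + m\right) \left(2 + m + p\right)$)
$\frac{16144}{-24452} - \frac{30739}{w{\left(185,200 \right)}} = \frac{16144}{-24452} - \frac{30739}{2 + 200 + 185 + 200 \cdot 185 + 200 \left(2 + 200\right)} = 16144 \left(- \frac{1}{24452}\right) - \frac{30739}{2 + 200 + 185 + 37000 + 200 \cdot 202} = - \frac{4036}{6113} - \frac{30739}{2 + 200 + 185 + 37000 + 40400} = - \frac{4036}{6113} - \frac{30739}{77787} = - \frac{501855839}{475511931}$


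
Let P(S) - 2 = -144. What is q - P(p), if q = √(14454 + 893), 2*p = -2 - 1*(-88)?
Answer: 142 + √15347 ≈ 265.88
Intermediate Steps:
p = 43 (p = (-2 - 1*(-88))/2 = (-2 + 88)/2 = (½)*86 = 43)
P(S) = -142 (P(S) = 2 - 144 = -142)
q = √15347 ≈ 123.88
q - P(p) = √15347 - 1*(-142) = √15347 + 142 = 142 + √15347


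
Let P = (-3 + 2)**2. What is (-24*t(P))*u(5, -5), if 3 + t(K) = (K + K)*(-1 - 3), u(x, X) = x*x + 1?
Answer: 6864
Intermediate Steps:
u(x, X) = 1 + x**2 (u(x, X) = x**2 + 1 = 1 + x**2)
P = 1 (P = (-1)**2 = 1)
t(K) = -3 - 8*K (t(K) = -3 + (K + K)*(-1 - 3) = -3 + (2*K)*(-4) = -3 - 8*K)
(-24*t(P))*u(5, -5) = (-24*(-3 - 8*1))*(1 + 5**2) = (-24*(-3 - 8))*(1 + 25) = -24*(-11)*26 = 264*26 = 6864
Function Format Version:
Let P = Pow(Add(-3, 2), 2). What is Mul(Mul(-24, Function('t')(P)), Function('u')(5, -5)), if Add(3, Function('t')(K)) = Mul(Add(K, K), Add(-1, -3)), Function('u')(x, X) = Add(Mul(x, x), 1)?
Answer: 6864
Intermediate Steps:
Function('u')(x, X) = Add(1, Pow(x, 2)) (Function('u')(x, X) = Add(Pow(x, 2), 1) = Add(1, Pow(x, 2)))
P = 1 (P = Pow(-1, 2) = 1)
Function('t')(K) = Add(-3, Mul(-8, K)) (Function('t')(K) = Add(-3, Mul(Add(K, K), Add(-1, -3))) = Add(-3, Mul(Mul(2, K), -4)) = Add(-3, Mul(-8, K)))
Mul(Mul(-24, Function('t')(P)), Function('u')(5, -5)) = Mul(Mul(-24, Add(-3, Mul(-8, 1))), Add(1, Pow(5, 2))) = Mul(Mul(-24, Add(-3, -8)), Add(1, 25)) = Mul(Mul(-24, -11), 26) = Mul(264, 26) = 6864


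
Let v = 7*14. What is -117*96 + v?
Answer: -11134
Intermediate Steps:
v = 98
-117*96 + v = -117*96 + 98 = -11232 + 98 = -11134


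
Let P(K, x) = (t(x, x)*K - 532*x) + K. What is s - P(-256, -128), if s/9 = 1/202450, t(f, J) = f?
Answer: -20368089591/202450 ≈ -1.0061e+5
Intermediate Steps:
s = 9/202450 ≈ 4.4455e-5
P(K, x) = K - 532*x + K*x (P(K, x) = (x*K - 532*x) + K = (K*x - 532*x) + K = (-532*x + K*x) + K = K - 532*x + K*x)
s - P(-256, -128) = 9/202450 - (-256 - 532*(-128) - 256*(-128)) = 9/202450 - (-256 + 68096 + 32768) = 9/202450 - 1*100608 = 9/202450 - 100608 = -20368089591/202450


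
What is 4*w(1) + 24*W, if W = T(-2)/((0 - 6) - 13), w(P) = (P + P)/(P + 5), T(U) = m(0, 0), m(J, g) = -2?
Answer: 220/57 ≈ 3.8596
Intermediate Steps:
T(U) = -2
w(P) = 2*P/(5 + P) (w(P) = (2*P)/(5 + P) = 2*P/(5 + P))
W = 2/19 (W = -2/((0 - 6) - 13) = -2/(-6 - 13) = -2/(-19) = -2*(-1/19) = 2/19 ≈ 0.10526)
4*w(1) + 24*W = 4*(2*1/(5 + 1)) + 24*(2/19) = 4*(2*1/6) + 48/19 = 4*(2*1*(⅙)) + 48/19 = 4*(⅓) + 48/19 = 4/3 + 48/19 = 220/57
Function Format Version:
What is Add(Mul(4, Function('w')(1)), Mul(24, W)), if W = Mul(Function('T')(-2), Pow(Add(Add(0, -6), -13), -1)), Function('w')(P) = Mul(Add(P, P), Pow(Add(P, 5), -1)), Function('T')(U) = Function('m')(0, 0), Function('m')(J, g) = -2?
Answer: Rational(220, 57) ≈ 3.8596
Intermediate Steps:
Function('T')(U) = -2
Function('w')(P) = Mul(2, P, Pow(Add(5, P), -1)) (Function('w')(P) = Mul(Mul(2, P), Pow(Add(5, P), -1)) = Mul(2, P, Pow(Add(5, P), -1)))
W = Rational(2, 19) (W = Mul(-2, Pow(Add(Add(0, -6), -13), -1)) = Mul(-2, Pow(Add(-6, -13), -1)) = Mul(-2, Pow(-19, -1)) = Mul(-2, Rational(-1, 19)) = Rational(2, 19) ≈ 0.10526)
Add(Mul(4, Function('w')(1)), Mul(24, W)) = Add(Mul(4, Mul(2, 1, Pow(Add(5, 1), -1))), Mul(24, Rational(2, 19))) = Add(Mul(4, Mul(2, 1, Pow(6, -1))), Rational(48, 19)) = Add(Mul(4, Mul(2, 1, Rational(1, 6))), Rational(48, 19)) = Add(Mul(4, Rational(1, 3)), Rational(48, 19)) = Add(Rational(4, 3), Rational(48, 19)) = Rational(220, 57)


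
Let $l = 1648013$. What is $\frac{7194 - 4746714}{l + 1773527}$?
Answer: $- \frac{236976}{171077} \approx -1.3852$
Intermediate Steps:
$\frac{7194 - 4746714}{l + 1773527} = \frac{7194 - 4746714}{1648013 + 1773527} = - \frac{4739520}{3421540} = \left(-4739520\right) \frac{1}{3421540} = - \frac{236976}{171077}$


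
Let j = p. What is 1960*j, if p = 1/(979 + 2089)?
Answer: 490/767 ≈ 0.63885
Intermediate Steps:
p = 1/3068 ≈ 0.00032595
j = 1/3068 ≈ 0.00032595
1960*j = 1960*(1/3068) = 490/767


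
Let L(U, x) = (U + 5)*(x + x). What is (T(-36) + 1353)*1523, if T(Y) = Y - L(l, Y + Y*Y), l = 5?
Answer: -36373809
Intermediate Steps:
L(U, x) = 2*x*(5 + U) (L(U, x) = (5 + U)*(2*x) = 2*x*(5 + U))
T(Y) = -20*Y² - 19*Y (T(Y) = Y - 2*(Y + Y*Y)*(5 + 5) = Y - 2*(Y + Y²)*10 = Y - (20*Y + 20*Y²) = Y + (-20*Y - 20*Y²) = -20*Y² - 19*Y)
(T(-36) + 1353)*1523 = (-36*(-19 - 20*(-36)) + 1353)*1523 = (-36*(-19 + 720) + 1353)*1523 = (-36*701 + 1353)*1523 = (-25236 + 1353)*1523 = -23883*1523 = -36373809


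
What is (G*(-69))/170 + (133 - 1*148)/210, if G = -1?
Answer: 199/595 ≈ 0.33445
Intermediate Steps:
(G*(-69))/170 + (133 - 1*148)/210 = -1*(-69)/170 + (133 - 1*148)/210 = 69*(1/170) + (133 - 148)*(1/210) = 69/170 - 15*1/210 = 69/170 - 1/14 = 199/595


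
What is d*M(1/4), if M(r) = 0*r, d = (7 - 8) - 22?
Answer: 0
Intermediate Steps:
d = -23 (d = -1 - 22 = -23)
M(r) = 0
d*M(1/4) = -23*0 = 0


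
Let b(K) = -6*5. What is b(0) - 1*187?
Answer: -217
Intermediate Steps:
b(K) = -30
b(0) - 1*187 = -30 - 1*187 = -30 - 187 = -217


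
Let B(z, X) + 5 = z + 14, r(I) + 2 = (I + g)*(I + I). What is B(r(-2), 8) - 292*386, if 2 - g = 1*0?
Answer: -112705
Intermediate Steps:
g = 2 (g = 2 - 0 = 2 - 1*0 = 2 + 0 = 2)
r(I) = -2 + 2*I*(2 + I) (r(I) = -2 + (I + 2)*(I + I) = -2 + (2 + I)*(2*I) = -2 + 2*I*(2 + I))
B(z, X) = 9 + z (B(z, X) = -5 + (z + 14) = -5 + (14 + z) = 9 + z)
B(r(-2), 8) - 292*386 = (9 + (-2 + 2*(-2)² + 4*(-2))) - 292*386 = (9 + (-2 + 2*4 - 8)) - 112712 = (9 + (-2 + 8 - 8)) - 112712 = (9 - 2) - 112712 = 7 - 112712 = -112705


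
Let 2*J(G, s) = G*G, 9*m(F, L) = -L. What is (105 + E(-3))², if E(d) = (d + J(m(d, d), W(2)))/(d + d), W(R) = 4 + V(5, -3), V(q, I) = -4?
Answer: 129800449/11664 ≈ 11128.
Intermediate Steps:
W(R) = 0 (W(R) = 4 - 4 = 0)
m(F, L) = -L/9 (m(F, L) = (-L)/9 = -L/9)
J(G, s) = G²/2 (J(G, s) = (G*G)/2 = G²/2)
E(d) = (d + d²/162)/(2*d) (E(d) = (d + (-d/9)²/2)/(d + d) = (d + (d²/81)/2)/((2*d)) = (d + d²/162)*(1/(2*d)) = (d + d²/162)/(2*d))
(105 + E(-3))² = (105 + (½ + (1/324)*(-3)))² = (105 + (½ - 1/108))² = (105 + 53/108)² = (11393/108)² = 129800449/11664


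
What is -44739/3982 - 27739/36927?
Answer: -160230341/13367574 ≈ -11.986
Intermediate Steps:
-44739/3982 - 27739/36927 = -160230341/13367574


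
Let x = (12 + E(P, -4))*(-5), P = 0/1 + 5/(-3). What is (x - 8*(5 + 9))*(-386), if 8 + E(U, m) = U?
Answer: 143206/3 ≈ 47735.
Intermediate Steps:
P = -5/3 (P = 0*1 + 5*(-1/3) = 0 - 5/3 = -5/3 ≈ -1.6667)
E(U, m) = -8 + U
x = -35/3 (x = (12 + (-8 - 5/3))*(-5) = (12 - 29/3)*(-5) = (7/3)*(-5) = -35/3 ≈ -11.667)
(x - 8*(5 + 9))*(-386) = (-35/3 - 8*(5 + 9))*(-386) = (-35/3 - 8*14)*(-386) = (-35/3 - 112)*(-386) = -371/3*(-386) = 143206/3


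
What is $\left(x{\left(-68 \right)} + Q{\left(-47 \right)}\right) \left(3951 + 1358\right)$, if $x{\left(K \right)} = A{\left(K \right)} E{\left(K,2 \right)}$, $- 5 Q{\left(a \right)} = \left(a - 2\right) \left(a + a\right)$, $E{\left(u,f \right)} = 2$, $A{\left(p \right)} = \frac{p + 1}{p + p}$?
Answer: $- \frac{1661042757}{340} \approx -4.8854 \cdot 10^{6}$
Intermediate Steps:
$A{\left(p \right)} = \frac{1 + p}{2 p}$
$Q{\left(a \right)} = - \frac{2 a \left(-2 + a\right)}{5}$ ($Q{\left(a \right)} = - \frac{\left(a - 2\right) \left(a + a\right)}{5} = - \frac{\left(-2 + a\right) 2 a}{5} = - \frac{2 a \left(-2 + a\right)}{5}$)
$x{\left(K \right)} = \frac{1 + K}{K}$ ($x{\left(K \right)} = \frac{1 + K}{2 K} 2 = \frac{1 + K}{K}$)
$\left(x{\left(-68 \right)} + Q{\left(-47 \right)}\right) \left(3951 + 1358\right) = \left(\frac{1 - 68}{-68} + \frac{2}{5} \left(-47\right) \left(2 - -47\right)\right) \left(3951 + 1358\right) = \left(\left(- \frac{1}{68}\right) \left(-67\right) + \frac{2}{5} \left(-47\right) \left(2 + 47\right)\right) 5309 = \left(\frac{67}{68} + \frac{2}{5} \left(-47\right) 49\right) 5309 = \left(\frac{67}{68} - \frac{4606}{5}\right) 5309 = \left(- \frac{312873}{340}\right) 5309 = - \frac{1661042757}{340}$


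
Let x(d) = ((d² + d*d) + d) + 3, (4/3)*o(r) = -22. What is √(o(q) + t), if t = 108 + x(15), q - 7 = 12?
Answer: √2238/2 ≈ 23.654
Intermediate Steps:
q = 19 (q = 7 + 12 = 19)
o(r) = -33/2 (o(r) = (¾)*(-22) = -33/2)
x(d) = 3 + d + 2*d² (x(d) = ((d² + d²) + d) + 3 = (2*d² + d) + 3 = (d + 2*d²) + 3 = 3 + d + 2*d²)
t = 576 (t = 108 + (3 + 15 + 2*15²) = 108 + (3 + 15 + 2*225) = 108 + (3 + 15 + 450) = 108 + 468 = 576)
√(o(q) + t) = √(-33/2 + 576) = √(1119/2) = √2238/2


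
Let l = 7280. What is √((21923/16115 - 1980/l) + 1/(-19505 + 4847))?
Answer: √84817463851319745/279161610 ≈ 1.0432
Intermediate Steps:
√((21923/16115 - 1980/l) + 1/(-19505 + 4847)) = √((21923/16115 - 1980/7280) + 1/(-19505 + 4847)) = √((21923*(1/16115) - 1980*1/7280) + 1/(-14658)) = √((1993/1465 - 99/364) - 1/14658) = √(580417/533260 - 1/14658) = √(607658509/558323220) = √84817463851319745/279161610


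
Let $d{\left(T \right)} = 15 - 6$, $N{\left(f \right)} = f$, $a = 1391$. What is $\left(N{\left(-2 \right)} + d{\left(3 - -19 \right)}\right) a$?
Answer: $9737$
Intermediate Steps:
$d{\left(T \right)} = 9$ ($d{\left(T \right)} = 15 - 6 = 9$)
$\left(N{\left(-2 \right)} + d{\left(3 - -19 \right)}\right) a = \left(-2 + 9\right) 1391 = 7 \cdot 1391 = 9737$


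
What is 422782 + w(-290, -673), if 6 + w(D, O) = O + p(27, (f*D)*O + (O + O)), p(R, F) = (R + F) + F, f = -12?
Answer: -4264642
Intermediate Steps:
p(R, F) = R + 2*F (p(R, F) = (F + R) + F = R + 2*F)
w(D, O) = 21 + 5*O - 24*D*O (w(D, O) = -6 + (O + (27 + 2*((-12*D)*O + (O + O)))) = -6 + (O + (27 + 2*(-12*D*O + 2*O))) = -6 + (O + (27 + 2*(2*O - 12*D*O))) = -6 + (O + (27 + (4*O - 24*D*O))) = -6 + (O + (27 + 4*O - 24*D*O)) = -6 + (27 + 5*O - 24*D*O) = 21 + 5*O - 24*D*O)
422782 + w(-290, -673) = 422782 + (21 + 5*(-673) - 24*(-290)*(-673)) = 422782 + (21 - 3365 - 4684080) = 422782 - 4687424 = -4264642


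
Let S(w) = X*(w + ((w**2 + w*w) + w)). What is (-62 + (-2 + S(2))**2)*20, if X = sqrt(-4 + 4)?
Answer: -1160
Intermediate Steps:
X = 0 (X = sqrt(0) = 0)
S(w) = 0 (S(w) = 0*(w + ((w**2 + w*w) + w)) = 0*(w + ((w**2 + w**2) + w)) = 0*(w + (2*w**2 + w)) = 0*(w + (w + 2*w**2)) = 0*(2*w + 2*w**2) = 0)
(-62 + (-2 + S(2))**2)*20 = (-62 + (-2 + 0)**2)*20 = (-62 + (-2)**2)*20 = (-62 + 4)*20 = -58*20 = -1160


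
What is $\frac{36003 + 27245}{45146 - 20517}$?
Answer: $\frac{63248}{24629} \approx 2.568$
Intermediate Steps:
$\frac{36003 + 27245}{45146 - 20517} = \frac{63248}{45146 - 20517} = \frac{63248}{24629}$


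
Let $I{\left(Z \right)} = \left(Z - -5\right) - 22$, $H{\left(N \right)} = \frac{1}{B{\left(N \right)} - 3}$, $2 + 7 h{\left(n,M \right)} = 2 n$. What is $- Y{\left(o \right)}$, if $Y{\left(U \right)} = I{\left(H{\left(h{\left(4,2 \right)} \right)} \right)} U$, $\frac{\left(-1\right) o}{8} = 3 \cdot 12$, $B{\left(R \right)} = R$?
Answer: $- \frac{25152}{5} \approx -5030.4$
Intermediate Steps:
$h{\left(n,M \right)} = - \frac{2}{7} + \frac{2 n}{7}$
$H{\left(N \right)} = \frac{1}{-3 + N}$ ($H{\left(N \right)} = \frac{1}{N - 3} = \frac{1}{-3 + N}$)
$I{\left(Z \right)} = -17 + Z$ ($I{\left(Z \right)} = \left(Z + 5\right) - 22 = \left(5 + Z\right) - 22 = -17 + Z$)
$o = -288$ ($o = - 8 \cdot 3 \cdot 12 = \left(-8\right) 36 = -288$)
$Y{\left(U \right)} = - \frac{262 U}{15}$ ($Y{\left(U \right)} = \left(-17 + \frac{1}{-3 + \left(- \frac{2}{7} + \frac{2}{7} \cdot 4\right)}\right) U = \left(-17 + \frac{1}{-3 + \left(- \frac{2}{7} + \frac{8}{7}\right)}\right) U = \left(-17 + \frac{1}{-3 + \frac{6}{7}}\right) U = \left(-17 + \frac{1}{- \frac{15}{7}}\right) U = \left(-17 - \frac{7}{15}\right) U = - \frac{262 U}{15}$)
$- Y{\left(o \right)} = - \frac{\left(-262\right) \left(-288\right)}{15} = \left(-1\right) \frac{25152}{5} = - \frac{25152}{5}$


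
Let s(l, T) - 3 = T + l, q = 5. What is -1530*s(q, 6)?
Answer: -21420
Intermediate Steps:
s(l, T) = 3 + T + l (s(l, T) = 3 + (T + l) = 3 + T + l)
-1530*s(q, 6) = -1530*(3 + 6 + 5) = -1530*14 = -306*70 = -21420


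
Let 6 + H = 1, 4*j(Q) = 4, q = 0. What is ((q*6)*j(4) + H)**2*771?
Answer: 19275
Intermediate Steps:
j(Q) = 1 (j(Q) = (1/4)*4 = 1)
H = -5 (H = -6 + 1 = -5)
((q*6)*j(4) + H)**2*771 = ((0*6)*1 - 5)**2*771 = (0*1 - 5)**2*771 = (0 - 5)**2*771 = (-5)**2*771 = 25*771 = 19275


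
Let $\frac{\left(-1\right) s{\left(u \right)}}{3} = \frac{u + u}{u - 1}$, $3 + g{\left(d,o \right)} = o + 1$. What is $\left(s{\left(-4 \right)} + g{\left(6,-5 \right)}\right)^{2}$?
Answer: $\frac{3481}{25} \approx 139.24$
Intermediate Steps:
$g{\left(d,o \right)} = -2 + o$ ($g{\left(d,o \right)} = -3 + \left(o + 1\right) = -3 + \left(1 + o\right) = -2 + o$)
$s{\left(u \right)} = - \frac{6 u}{-1 + u}$ ($s{\left(u \right)} = - 3 \frac{u + u}{u - 1} = - 3 \frac{2 u}{-1 + u} = - \frac{6 u}{-1 + u}$)
$\left(s{\left(-4 \right)} + g{\left(6,-5 \right)}\right)^{2} = \left(\left(-6\right) \left(-4\right) \frac{1}{-1 - 4} - 7\right)^{2} = \left(\left(-6\right) \left(-4\right) \frac{1}{-5} - 7\right)^{2} = \left(\left(-6\right) \left(-4\right) \left(- \frac{1}{5}\right) - 7\right)^{2} = \left(- \frac{24}{5} - 7\right)^{2} = \left(- \frac{59}{5}\right)^{2} = \frac{3481}{25}$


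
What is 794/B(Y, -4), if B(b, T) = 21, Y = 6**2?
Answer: 794/21 ≈ 37.810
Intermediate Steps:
Y = 36
794/B(Y, -4) = 794/21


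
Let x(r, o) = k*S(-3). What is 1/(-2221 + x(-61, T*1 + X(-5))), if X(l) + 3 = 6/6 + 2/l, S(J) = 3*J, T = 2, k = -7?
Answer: -1/2158 ≈ -0.00046339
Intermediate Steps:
X(l) = -2 + 2/l (X(l) = -3 + (6/6 + 2/l) = -3 + (6*(⅙) + 2/l) = -3 + (1 + 2/l) = -2 + 2/l)
x(r, o) = 63 (x(r, o) = -21*(-3) = -7*(-9) = 63)
1/(-2221 + x(-61, T*1 + X(-5))) = 1/(-2221 + 63) = 1/(-2158) = -1/2158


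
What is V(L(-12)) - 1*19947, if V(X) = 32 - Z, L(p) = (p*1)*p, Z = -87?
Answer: -19828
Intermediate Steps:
L(p) = p² (L(p) = p*p = p²)
V(X) = 119 (V(X) = 32 - 1*(-87) = 32 + 87 = 119)
V(L(-12)) - 1*19947 = 119 - 1*19947 = 119 - 19947 = -19828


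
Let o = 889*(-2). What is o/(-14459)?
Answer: 1778/14459 ≈ 0.12297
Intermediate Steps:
o = -1778
o/(-14459) = -1778/(-14459) = -1778*(-1/14459) = 1778/14459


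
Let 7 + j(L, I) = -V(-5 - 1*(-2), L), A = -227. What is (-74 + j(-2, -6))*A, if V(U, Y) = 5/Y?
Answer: 35639/2 ≈ 17820.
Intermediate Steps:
j(L, I) = -7 - 5/L
(-74 + j(-2, -6))*A = (-74 + (-7 - 5/(-2)))*(-227) = (-74 + (-7 - 5*(-½)))*(-227) = (-74 + (-7 + 5/2))*(-227) = (-74 - 9/2)*(-227) = -157/2*(-227) = 35639/2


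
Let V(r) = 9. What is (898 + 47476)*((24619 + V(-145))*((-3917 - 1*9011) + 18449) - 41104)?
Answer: 6575481883416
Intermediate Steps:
(898 + 47476)*((24619 + V(-145))*((-3917 - 1*9011) + 18449) - 41104) = (898 + 47476)*((24619 + 9)*((-3917 - 1*9011) + 18449) - 41104) = 48374*(24628*((-3917 - 9011) + 18449) - 41104) = 48374*(24628*(-12928 + 18449) - 41104) = 48374*(24628*5521 - 41104) = 48374*(135971188 - 41104) = 48374*135930084 = 6575481883416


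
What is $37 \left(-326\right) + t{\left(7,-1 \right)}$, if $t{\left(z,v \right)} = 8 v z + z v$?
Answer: $-12125$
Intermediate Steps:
$t{\left(z,v \right)} = 9 v z$ ($t{\left(z,v \right)} = 8 v z + v z = 9 v z$)
$37 \left(-326\right) + t{\left(7,-1 \right)} = 37 \left(-326\right) + 9 \left(-1\right) 7 = -12062 - 63 = -12125$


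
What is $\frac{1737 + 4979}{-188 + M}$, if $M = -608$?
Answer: $- \frac{1679}{199} \approx -8.4372$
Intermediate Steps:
$\frac{1737 + 4979}{-188 + M} = \frac{1737 + 4979}{-188 - 608} = \frac{6716}{-796} = 6716 \left(- \frac{1}{796}\right) = - \frac{1679}{199}$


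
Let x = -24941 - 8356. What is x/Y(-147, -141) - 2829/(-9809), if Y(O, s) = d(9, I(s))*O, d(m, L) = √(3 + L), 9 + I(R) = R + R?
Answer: 2829/9809 - 11099*I*√2/1176 ≈ 0.28841 - 13.347*I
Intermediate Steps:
I(R) = -9 + 2*R (I(R) = -9 + (R + R) = -9 + 2*R)
x = -33297
Y(O, s) = O*√(-6 + 2*s) (Y(O, s) = √(3 + (-9 + 2*s))*O = √(-6 + 2*s)*O = O*√(-6 + 2*s))
x/Y(-147, -141) - 2829/(-9809) = -33297*(-1/(147*√(-6 + 2*(-141)))) - 2829/(-9809) = -33297*(-1/(147*√(-6 - 282))) - 2829*(-1/9809) = -33297*I*√2/3528 + 2829/9809 = -11099*I*√2/1176 + 2829/9809 = 2829/9809 - 11099*I*√2/1176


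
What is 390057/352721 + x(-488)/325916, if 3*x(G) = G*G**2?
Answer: -10152459195619/86218063077 ≈ -117.75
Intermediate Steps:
x(G) = G**3/3 (x(G) = (G*G**2)/3 = G**3/3)
390057/352721 + x(-488)/325916 = 390057/352721 + ((1/3)*(-488)**3)/325916 = 390057*(1/352721) + ((1/3)*(-116214272))*(1/325916) = 390057/352721 - 116214272/3*1/325916 = 390057/352721 - 29053568/244437 = -10152459195619/86218063077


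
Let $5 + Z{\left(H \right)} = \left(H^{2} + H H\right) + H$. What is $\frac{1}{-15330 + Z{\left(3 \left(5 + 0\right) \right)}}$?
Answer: $- \frac{1}{14870} \approx -6.725 \cdot 10^{-5}$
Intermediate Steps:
$Z{\left(H \right)} = -5 + H + 2 H^{2}$ ($Z{\left(H \right)} = -5 + \left(\left(H^{2} + H H\right) + H\right) = -5 + \left(\left(H^{2} + H^{2}\right) + H\right) = -5 + \left(2 H^{2} + H\right) = -5 + \left(H + 2 H^{2}\right) = -5 + H + 2 H^{2}$)
$\frac{1}{-15330 + Z{\left(3 \left(5 + 0\right) \right)}} = \frac{1}{-15330 + \left(-5 + 3 \left(5 + 0\right) + 2 \left(3 \left(5 + 0\right)\right)^{2}\right)} = \frac{1}{-15330 + \left(-5 + 3 \cdot 5 + 2 \left(3 \cdot 5\right)^{2}\right)} = \frac{1}{-15330 + \left(-5 + 15 + 2 \cdot 15^{2}\right)} = \frac{1}{-15330 + \left(-5 + 15 + 2 \cdot 225\right)} = \frac{1}{-15330 + \left(-5 + 15 + 450\right)} = \frac{1}{-15330 + 460} = \frac{1}{-14870} = - \frac{1}{14870}$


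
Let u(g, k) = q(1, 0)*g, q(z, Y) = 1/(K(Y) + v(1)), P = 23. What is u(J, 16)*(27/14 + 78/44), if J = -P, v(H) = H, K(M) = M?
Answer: -6555/77 ≈ -85.130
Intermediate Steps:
J = -23 (J = -1*23 = -23)
q(z, Y) = 1/(1 + Y) (q(z, Y) = 1/(Y + 1) = 1/(1 + Y))
u(g, k) = g (u(g, k) = g/(1 + 0) = g/1 = 1*g = g)
u(J, 16)*(27/14 + 78/44) = -23*(27/14 + 78/44) = -23*(27*(1/14) + 78*(1/44)) = -23*(27/14 + 39/22) = -23*285/77 = -6555/77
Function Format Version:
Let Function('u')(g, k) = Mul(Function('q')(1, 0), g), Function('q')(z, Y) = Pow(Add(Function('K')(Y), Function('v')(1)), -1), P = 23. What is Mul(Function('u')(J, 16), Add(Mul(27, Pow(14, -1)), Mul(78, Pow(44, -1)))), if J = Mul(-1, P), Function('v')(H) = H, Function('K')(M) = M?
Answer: Rational(-6555, 77) ≈ -85.130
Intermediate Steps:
J = -23 (J = Mul(-1, 23) = -23)
Function('q')(z, Y) = Pow(Add(1, Y), -1) (Function('q')(z, Y) = Pow(Add(Y, 1), -1) = Pow(Add(1, Y), -1))
Function('u')(g, k) = g (Function('u')(g, k) = Mul(Pow(Add(1, 0), -1), g) = Mul(Pow(1, -1), g) = Mul(1, g) = g)
Mul(Function('u')(J, 16), Add(Mul(27, Pow(14, -1)), Mul(78, Pow(44, -1)))) = Mul(-23, Add(Mul(27, Pow(14, -1)), Mul(78, Pow(44, -1)))) = Mul(-23, Add(Mul(27, Rational(1, 14)), Mul(78, Rational(1, 44)))) = Mul(-23, Add(Rational(27, 14), Rational(39, 22))) = Mul(-23, Rational(285, 77)) = Rational(-6555, 77)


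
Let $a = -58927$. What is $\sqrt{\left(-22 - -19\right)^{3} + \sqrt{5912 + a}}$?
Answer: $\sqrt{-27 + i \sqrt{53015}} \approx 10.12 + 11.376 i$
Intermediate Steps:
$\sqrt{\left(-22 - -19\right)^{3} + \sqrt{5912 + a}} = \sqrt{\left(-22 - -19\right)^{3} + \sqrt{5912 - 58927}} = \sqrt{\left(-22 + 19\right)^{3} + \sqrt{-53015}} = \sqrt{\left(-3\right)^{3} + i \sqrt{53015}} = \sqrt{-27 + i \sqrt{53015}}$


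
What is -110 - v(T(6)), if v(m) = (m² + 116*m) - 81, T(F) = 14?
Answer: -1849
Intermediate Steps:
v(m) = -81 + m² + 116*m
-110 - v(T(6)) = -110 - (-81 + 14² + 116*14) = -110 - (-81 + 196 + 1624) = -110 - 1*1739 = -110 - 1739 = -1849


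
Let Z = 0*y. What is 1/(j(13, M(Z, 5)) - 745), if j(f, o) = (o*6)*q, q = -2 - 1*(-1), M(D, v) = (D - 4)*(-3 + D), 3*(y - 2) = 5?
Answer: -1/817 ≈ -0.0012240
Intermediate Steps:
y = 11/3 (y = 2 + (1/3)*5 = 2 + 5/3 = 11/3 ≈ 3.6667)
Z = 0 (Z = 0*(11/3) = 0)
M(D, v) = (-4 + D)*(-3 + D)
q = -1 (q = -2 + 1 = -1)
j(f, o) = -6*o (j(f, o) = (o*6)*(-1) = (6*o)*(-1) = -6*o)
1/(j(13, M(Z, 5)) - 745) = 1/(-6*(12 + 0**2 - 7*0) - 745) = 1/(-6*(12 + 0 + 0) - 745) = 1/(-6*12 - 745) = 1/(-72 - 745) = 1/(-817) = -1/817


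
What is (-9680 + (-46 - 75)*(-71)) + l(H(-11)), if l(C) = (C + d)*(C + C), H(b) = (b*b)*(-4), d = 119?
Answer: 352231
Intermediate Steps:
H(b) = -4*b² (H(b) = b²*(-4) = -4*b²)
l(C) = 2*C*(119 + C) (l(C) = (C + 119)*(C + C) = (119 + C)*(2*C) = 2*C*(119 + C))
(-9680 + (-46 - 75)*(-71)) + l(H(-11)) = (-9680 + (-46 - 75)*(-71)) + 2*(-4*(-11)²)*(119 - 4*(-11)²) = (-9680 - 121*(-71)) + 2*(-4*121)*(119 - 4*121) = (-9680 + 8591) + 2*(-484)*(119 - 484) = -1089 + 2*(-484)*(-365) = -1089 + 353320 = 352231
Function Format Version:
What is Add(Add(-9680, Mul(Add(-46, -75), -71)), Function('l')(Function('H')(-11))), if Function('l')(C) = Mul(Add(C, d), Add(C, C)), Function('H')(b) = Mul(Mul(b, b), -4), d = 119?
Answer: 352231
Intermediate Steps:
Function('H')(b) = Mul(-4, Pow(b, 2)) (Function('H')(b) = Mul(Pow(b, 2), -4) = Mul(-4, Pow(b, 2)))
Function('l')(C) = Mul(2, C, Add(119, C)) (Function('l')(C) = Mul(Add(C, 119), Add(C, C)) = Mul(Add(119, C), Mul(2, C)) = Mul(2, C, Add(119, C)))
Add(Add(-9680, Mul(Add(-46, -75), -71)), Function('l')(Function('H')(-11))) = Add(Add(-9680, Mul(Add(-46, -75), -71)), Mul(2, Mul(-4, Pow(-11, 2)), Add(119, Mul(-4, Pow(-11, 2))))) = Add(Add(-9680, Mul(-121, -71)), Mul(2, Mul(-4, 121), Add(119, Mul(-4, 121)))) = Add(Add(-9680, 8591), Mul(2, -484, Add(119, -484))) = Add(-1089, Mul(2, -484, -365)) = Add(-1089, 353320) = 352231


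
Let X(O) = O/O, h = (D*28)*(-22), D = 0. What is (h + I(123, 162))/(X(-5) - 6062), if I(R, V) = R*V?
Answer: -19926/6061 ≈ -3.2876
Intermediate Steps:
h = 0 (h = (0*28)*(-22) = 0*(-22) = 0)
X(O) = 1
(h + I(123, 162))/(X(-5) - 6062) = (0 + 123*162)/(1 - 6062) = (0 + 19926)/(-6061) = 19926*(-1/6061) = -19926/6061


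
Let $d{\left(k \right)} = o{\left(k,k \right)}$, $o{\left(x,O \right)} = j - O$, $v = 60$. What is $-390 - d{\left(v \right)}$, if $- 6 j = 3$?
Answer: $- \frac{659}{2} \approx -329.5$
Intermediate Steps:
$j = - \frac{1}{2}$ ($j = \left(- \frac{1}{6}\right) 3 = - \frac{1}{2} \approx -0.5$)
$o{\left(x,O \right)} = - \frac{1}{2} - O$
$d{\left(k \right)} = - \frac{1}{2} - k$
$-390 - d{\left(v \right)} = -390 - \left(- \frac{1}{2} - 60\right) = -390 - - \frac{121}{2} = -390 + \frac{121}{2} = - \frac{659}{2}$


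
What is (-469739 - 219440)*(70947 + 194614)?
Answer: -183019064419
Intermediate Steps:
(-469739 - 219440)*(70947 + 194614) = -689179*265561 = -183019064419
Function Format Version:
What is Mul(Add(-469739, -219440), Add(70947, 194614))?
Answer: -183019064419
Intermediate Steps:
Mul(Add(-469739, -219440), Add(70947, 194614)) = Mul(-689179, 265561) = -183019064419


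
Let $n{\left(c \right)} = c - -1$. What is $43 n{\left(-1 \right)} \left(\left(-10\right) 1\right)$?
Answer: $0$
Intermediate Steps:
$n{\left(c \right)} = 1 + c$ ($n{\left(c \right)} = c + 1 = 1 + c$)
$43 n{\left(-1 \right)} \left(\left(-10\right) 1\right) = 43 \left(1 - 1\right) \left(\left(-10\right) 1\right) = 43 \cdot 0 \left(-10\right) = 0 \left(-10\right) = 0$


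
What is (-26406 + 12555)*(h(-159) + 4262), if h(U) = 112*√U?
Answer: -59032962 - 1551312*I*√159 ≈ -5.9033e+7 - 1.9561e+7*I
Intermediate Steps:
(-26406 + 12555)*(h(-159) + 4262) = (-26406 + 12555)*(112*√(-159) + 4262) = -13851*(112*(I*√159) + 4262) = -13851*(112*I*√159 + 4262) = -13851*(4262 + 112*I*√159) = -59032962 - 1551312*I*√159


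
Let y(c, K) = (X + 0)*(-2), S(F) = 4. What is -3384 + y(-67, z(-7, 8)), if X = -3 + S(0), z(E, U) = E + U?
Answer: -3386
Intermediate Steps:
X = 1 (X = -3 + 4 = 1)
y(c, K) = -2 (y(c, K) = (1 + 0)*(-2) = 1*(-2) = -2)
-3384 + y(-67, z(-7, 8)) = -3384 - 2 = -3386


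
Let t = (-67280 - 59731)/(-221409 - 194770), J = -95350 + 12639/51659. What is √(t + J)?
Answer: 2*I*√11018196573310424887488730/21499390961 ≈ 308.79*I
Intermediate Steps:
J = -4925673011/51659 (J = -95350 + 12639*(1/51659) = -95350 + 12639/51659 = -4925673011/51659 ≈ -95350.)
t = 127011/416179 (t = -127011/(-416179) = -127011*(-1/416179) = 127011/416179 ≈ 0.30518)
√(t + J) = √(127011/416179 - 4925673011/51659) = √(-2049955106783720/21499390961) = 2*I*√11018196573310424887488730/21499390961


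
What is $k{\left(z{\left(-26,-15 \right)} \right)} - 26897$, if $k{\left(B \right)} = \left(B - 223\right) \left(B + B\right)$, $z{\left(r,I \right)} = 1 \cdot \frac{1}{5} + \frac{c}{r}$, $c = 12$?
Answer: $- \frac{113146417}{4225} \approx -26780.0$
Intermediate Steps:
$z{\left(r,I \right)} = \frac{1}{5} + \frac{12}{r}$ ($z{\left(r,I \right)} = 1 \cdot \frac{1}{5} + \frac{12}{r} = \frac{1}{5} + \frac{12}{r}$)
$k{\left(B \right)} = 2 B \left(-223 + B\right)$ ($k{\left(B \right)} = \left(-223 + B\right) 2 B = 2 B \left(-223 + B\right)$)
$k{\left(z{\left(-26,-15 \right)} \right)} - 26897 = 2 \frac{60 - 26}{5 \left(-26\right)} \left(-223 + \frac{60 - 26}{5 \left(-26\right)}\right) - 26897 = 2 \cdot \frac{1}{5} \left(- \frac{1}{26}\right) 34 \left(-223 + \frac{1}{5} \left(- \frac{1}{26}\right) 34\right) - 26897 = 2 \left(- \frac{17}{65}\right) \left(-223 - \frac{17}{65}\right) - 26897 = 2 \left(- \frac{17}{65}\right) \left(- \frac{14512}{65}\right) - 26897 = \frac{493408}{4225} - 26897 = - \frac{113146417}{4225}$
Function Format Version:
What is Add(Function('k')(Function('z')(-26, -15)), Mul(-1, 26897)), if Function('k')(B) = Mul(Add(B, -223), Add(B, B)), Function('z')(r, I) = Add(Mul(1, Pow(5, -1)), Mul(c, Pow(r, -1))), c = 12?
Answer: Rational(-113146417, 4225) ≈ -26780.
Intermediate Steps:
Function('z')(r, I) = Add(Rational(1, 5), Mul(12, Pow(r, -1))) (Function('z')(r, I) = Add(Mul(1, Pow(5, -1)), Mul(12, Pow(r, -1))) = Add(Mul(1, Rational(1, 5)), Mul(12, Pow(r, -1))) = Add(Rational(1, 5), Mul(12, Pow(r, -1))))
Function('k')(B) = Mul(2, B, Add(-223, B)) (Function('k')(B) = Mul(Add(-223, B), Mul(2, B)) = Mul(2, B, Add(-223, B)))
Add(Function('k')(Function('z')(-26, -15)), Mul(-1, 26897)) = Add(Mul(2, Mul(Rational(1, 5), Pow(-26, -1), Add(60, -26)), Add(-223, Mul(Rational(1, 5), Pow(-26, -1), Add(60, -26)))), Mul(-1, 26897)) = Add(Mul(2, Mul(Rational(1, 5), Rational(-1, 26), 34), Add(-223, Mul(Rational(1, 5), Rational(-1, 26), 34))), -26897) = Add(Mul(2, Rational(-17, 65), Add(-223, Rational(-17, 65))), -26897) = Add(Mul(2, Rational(-17, 65), Rational(-14512, 65)), -26897) = Add(Rational(493408, 4225), -26897) = Rational(-113146417, 4225)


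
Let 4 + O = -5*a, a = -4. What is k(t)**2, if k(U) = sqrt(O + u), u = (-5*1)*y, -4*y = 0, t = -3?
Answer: 16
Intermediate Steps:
y = 0 (y = -1/4*0 = 0)
O = 16 (O = -4 - 5*(-4) = -4 + 20 = 16)
u = 0 (u = -5*1*0 = -5*0 = 0)
k(U) = 4 (k(U) = sqrt(16 + 0) = sqrt(16) = 4)
k(t)**2 = 4**2 = 16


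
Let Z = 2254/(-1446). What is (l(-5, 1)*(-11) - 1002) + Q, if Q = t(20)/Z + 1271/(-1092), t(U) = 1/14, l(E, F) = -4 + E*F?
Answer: -1112796463/1230684 ≈ -904.21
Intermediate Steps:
Z = -1127/723 (Z = 2254*(-1/1446) = -1127/723 ≈ -1.5588)
t(U) = 1/14
Q = -1488811/1230684 (Q = 1/(14*(-1127/723)) + 1271/(-1092) = (1/14)*(-723/1127) + 1271*(-1/1092) = -723/15778 - 1271/1092 = -1488811/1230684 ≈ -1.2097)
(l(-5, 1)*(-11) - 1002) + Q = ((-4 - 5*1)*(-11) - 1002) - 1488811/1230684 = ((-4 - 5)*(-11) - 1002) - 1488811/1230684 = (-9*(-11) - 1002) - 1488811/1230684 = (99 - 1002) - 1488811/1230684 = -903 - 1488811/1230684 = -1112796463/1230684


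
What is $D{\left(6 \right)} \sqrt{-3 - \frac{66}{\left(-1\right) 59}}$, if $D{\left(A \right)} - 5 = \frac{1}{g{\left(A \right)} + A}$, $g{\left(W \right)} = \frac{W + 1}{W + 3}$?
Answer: $\frac{314 i \sqrt{6549}}{3599} \approx 7.0605 i$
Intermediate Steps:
$g{\left(W \right)} = \frac{1 + W}{3 + W}$
$D{\left(A \right)} = 5 + \frac{1}{A + \frac{1 + A}{3 + A}}$ ($D{\left(A \right)} = 5 + \frac{1}{\frac{1 + A}{3 + A} + A} = 5 + \frac{1}{A + \frac{1 + A}{3 + A}}$)
$D{\left(6 \right)} \sqrt{-3 - \frac{66}{\left(-1\right) 59}} = \frac{8 + 5 \cdot 6^{2} + 21 \cdot 6}{1 + 6^{2} + 4 \cdot 6} \sqrt{-3 - \frac{66}{\left(-1\right) 59}} = \frac{8 + 5 \cdot 36 + 126}{1 + 36 + 24} \sqrt{-3 - \frac{66}{-59}} = \frac{8 + 180 + 126}{61} \sqrt{-3 - - \frac{66}{59}} = \frac{1}{61} \cdot 314 \sqrt{-3 + \frac{66}{59}} = \frac{314 \sqrt{- \frac{111}{59}}}{61} = \frac{314 \frac{i \sqrt{6549}}{59}}{61} = \frac{314 i \sqrt{6549}}{3599}$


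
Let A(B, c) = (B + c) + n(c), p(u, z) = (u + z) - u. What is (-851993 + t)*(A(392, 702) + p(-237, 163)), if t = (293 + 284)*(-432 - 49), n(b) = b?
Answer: -2212749270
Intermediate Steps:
p(u, z) = z
t = -277537 (t = 577*(-481) = -277537)
A(B, c) = B + 2*c (A(B, c) = (B + c) + c = B + 2*c)
(-851993 + t)*(A(392, 702) + p(-237, 163)) = (-851993 - 277537)*((392 + 2*702) + 163) = -1129530*((392 + 1404) + 163) = -1129530*(1796 + 163) = -1129530*1959 = -2212749270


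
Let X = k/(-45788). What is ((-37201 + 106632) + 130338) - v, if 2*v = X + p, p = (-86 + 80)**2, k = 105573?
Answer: 18292503149/91576 ≈ 1.9975e+5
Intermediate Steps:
X = -105573/45788 (X = 105573/(-45788) = 105573*(-1/45788) = -105573/45788 ≈ -2.3057)
p = 36 (p = (-6)**2 = 36)
v = 1542795/91576 (v = (-105573/45788 + 36)/2 = (1/2)*(1542795/45788) = 1542795/91576 ≈ 16.847)
((-37201 + 106632) + 130338) - v = ((-37201 + 106632) + 130338) - 1*1542795/91576 = (69431 + 130338) - 1542795/91576 = 199769 - 1542795/91576 = 18292503149/91576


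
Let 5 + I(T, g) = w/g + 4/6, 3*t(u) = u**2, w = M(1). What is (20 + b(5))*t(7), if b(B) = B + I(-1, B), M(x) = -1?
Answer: 15043/45 ≈ 334.29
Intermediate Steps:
w = -1
t(u) = u**2/3
I(T, g) = -13/3 - 1/g (I(T, g) = -5 + (-1/g + 4/6) = -5 + (-1/g + 4*(1/6)) = -5 + (-1/g + 2/3) = -5 + (2/3 - 1/g) = -13/3 - 1/g)
b(B) = -13/3 + B - 1/B (b(B) = B + (-13/3 - 1/B) = -13/3 + B - 1/B)
(20 + b(5))*t(7) = (20 + (-13/3 + 5 - 1/5))*((1/3)*7**2) = (20 + (-13/3 + 5 - 1*1/5))*((1/3)*49) = (20 + (-13/3 + 5 - 1/5))*(49/3) = (20 + 7/15)*(49/3) = (307/15)*(49/3) = 15043/45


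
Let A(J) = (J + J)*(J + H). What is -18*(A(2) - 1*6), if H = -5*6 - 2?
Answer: 2268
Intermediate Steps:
H = -32 (H = -30 - 2 = -32)
A(J) = 2*J*(-32 + J) (A(J) = (J + J)*(J - 32) = (2*J)*(-32 + J) = 2*J*(-32 + J))
-18*(A(2) - 1*6) = -18*(2*2*(-32 + 2) - 1*6) = -18*(2*2*(-30) - 6) = -18*(-120 - 6) = -18*(-126) = 2268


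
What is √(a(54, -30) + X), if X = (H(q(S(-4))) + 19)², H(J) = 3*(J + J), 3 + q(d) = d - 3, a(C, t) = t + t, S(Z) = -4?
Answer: √1621 ≈ 40.262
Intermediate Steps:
a(C, t) = 2*t
q(d) = -6 + d (q(d) = -3 + (d - 3) = -3 + (-3 + d) = -6 + d)
H(J) = 6*J (H(J) = 3*(2*J) = 6*J)
X = 1681 (X = (6*(-6 - 4) + 19)² = (6*(-10) + 19)² = (-60 + 19)² = (-41)² = 1681)
√(a(54, -30) + X) = √(2*(-30) + 1681) = √(-60 + 1681) = √1621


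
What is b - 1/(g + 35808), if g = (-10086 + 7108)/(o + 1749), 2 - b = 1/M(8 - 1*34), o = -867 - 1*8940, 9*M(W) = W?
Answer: 8800482427/3751069946 ≈ 2.3461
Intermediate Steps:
M(W) = W/9
o = -9807 (o = -867 - 8940 = -9807)
b = 61/26 (b = 2 - 1/((8 - 1*34)/9) = 2 - 1/((8 - 34)/9) = 2 - 1/((⅑)*(-26)) = 2 - 1/(-26/9) = 2 - 1*(-9/26) = 2 + 9/26 = 61/26 ≈ 2.3462)
g = 1489/4029 (g = (-10086 + 7108)/(-9807 + 1749) = -2978/(-8058) = -2978*(-1/8058) = 1489/4029 ≈ 0.36957)
b - 1/(g + 35808) = 61/26 - 1/(1489/4029 + 35808) = 61/26 - 1/144271921/4029 = 61/26 - 1*4029/144271921 = 61/26 - 4029/144271921 = 8800482427/3751069946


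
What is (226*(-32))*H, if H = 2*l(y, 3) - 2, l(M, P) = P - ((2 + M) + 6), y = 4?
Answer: 144640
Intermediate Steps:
l(M, P) = -8 + P - M (l(M, P) = P - (8 + M) = P + (-8 - M) = -8 + P - M)
H = -20 (H = 2*(-8 + 3 - 1*4) - 2 = 2*(-8 + 3 - 4) - 2 = 2*(-9) - 2 = -18 - 2 = -20)
(226*(-32))*H = (226*(-32))*(-20) = -7232*(-20) = 144640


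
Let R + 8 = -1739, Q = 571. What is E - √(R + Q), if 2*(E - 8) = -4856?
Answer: -2420 - 14*I*√6 ≈ -2420.0 - 34.293*I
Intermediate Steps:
R = -1747 (R = -8 - 1739 = -1747)
E = -2420 (E = 8 + (½)*(-4856) = 8 - 2428 = -2420)
E - √(R + Q) = -2420 - √(-1747 + 571) = -2420 - √(-1176) = -2420 - 14*I*√6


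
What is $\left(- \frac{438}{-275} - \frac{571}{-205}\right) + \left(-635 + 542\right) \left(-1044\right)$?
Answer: $\frac{1094761663}{11275} \approx 97096.0$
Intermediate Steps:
$\left(- \frac{438}{-275} - \frac{571}{-205}\right) + \left(-635 + 542\right) \left(-1044\right) = \left(\left(-438\right) \left(- \frac{1}{275}\right) - - \frac{571}{205}\right) - -97092 = \left(\frac{438}{275} + \frac{571}{205}\right) + 97092 = \frac{49363}{11275} + 97092 = \frac{1094761663}{11275}$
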